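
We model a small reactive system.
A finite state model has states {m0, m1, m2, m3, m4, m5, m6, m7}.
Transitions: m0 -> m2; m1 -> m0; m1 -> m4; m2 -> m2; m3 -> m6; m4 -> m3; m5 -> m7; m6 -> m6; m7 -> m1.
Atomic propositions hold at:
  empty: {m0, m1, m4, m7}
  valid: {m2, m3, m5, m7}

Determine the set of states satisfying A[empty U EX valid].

{m0, m1, m2, m4, m5, m7}

Sat(EX valid) = {s : some successor in {m2, m3, m5, m7}} = {m0, m2, m4, m5}
A[empty U EX valid]: least fixpoint, start Z0 = Sat(EX valid) = {m0, m2, m4, m5}, add states in Sat(empty) with every successor in Z. Z1 = {m0, m1, m2, m4, m5}; Z2 = {m0, m1, m2, m4, m5, m7}; fixed.
Sat(A[empty U EX valid]) = {m0, m1, m2, m4, m5, m7}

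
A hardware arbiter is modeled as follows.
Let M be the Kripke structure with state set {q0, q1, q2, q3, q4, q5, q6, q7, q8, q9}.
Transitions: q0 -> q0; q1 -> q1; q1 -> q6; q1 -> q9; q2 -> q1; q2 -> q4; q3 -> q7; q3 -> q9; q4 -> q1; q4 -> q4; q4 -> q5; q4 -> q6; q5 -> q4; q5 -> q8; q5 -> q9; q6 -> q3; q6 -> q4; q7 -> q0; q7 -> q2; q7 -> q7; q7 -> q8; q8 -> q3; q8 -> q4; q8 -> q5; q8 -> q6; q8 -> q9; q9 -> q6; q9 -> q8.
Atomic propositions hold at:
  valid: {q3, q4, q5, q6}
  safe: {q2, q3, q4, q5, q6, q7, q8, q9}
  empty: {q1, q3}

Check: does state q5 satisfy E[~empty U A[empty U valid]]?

Yes

Sat(~empty) = {q0, q2, q4, q5, q6, q7, q8, q9}
A[empty U valid]: least fixpoint, start Z0 = Sat(valid) = {q3, q4, q5, q6}, add states in Sat(empty) with every successor in Z. Already a fixed point.
Sat(A[empty U valid]) = {q3, q4, q5, q6}
E[~empty U A[empty U valid]]: least fixpoint, start Z0 = Sat(A[empty U valid]) = {q3, q4, q5, q6}, add states in Sat(~empty) with some successor in Z. Z1 = {q2, q3, q4, q5, q6, q8, q9}; Z2 = {q2, q3, q4, q5, q6, q7, q8, q9}; fixed.
Sat(E[~empty U A[empty U valid]]) = {q2, q3, q4, q5, q6, q7, q8, q9}
q5 ∈ Sat(E[~empty U A[empty U valid]]) = {q2, q3, q4, q5, q6, q7, q8, q9}, so the formula holds at q5.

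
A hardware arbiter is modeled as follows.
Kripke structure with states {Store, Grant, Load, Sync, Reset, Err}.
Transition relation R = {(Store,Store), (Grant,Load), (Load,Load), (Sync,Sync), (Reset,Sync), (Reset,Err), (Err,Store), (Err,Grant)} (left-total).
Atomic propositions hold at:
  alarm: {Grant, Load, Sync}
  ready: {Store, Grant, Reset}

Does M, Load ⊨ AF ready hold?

No

AF ready: least fixpoint, start Z0 = {Store, Grant, Reset}, add states with every successor in Z. Z1 = {Store, Grant, Reset, Err}; fixed.
Sat(AF ready) = {Store, Grant, Reset, Err}
Load ∉ Sat(AF ready) = {Store, Grant, Reset, Err}, so the formula does not hold at Load.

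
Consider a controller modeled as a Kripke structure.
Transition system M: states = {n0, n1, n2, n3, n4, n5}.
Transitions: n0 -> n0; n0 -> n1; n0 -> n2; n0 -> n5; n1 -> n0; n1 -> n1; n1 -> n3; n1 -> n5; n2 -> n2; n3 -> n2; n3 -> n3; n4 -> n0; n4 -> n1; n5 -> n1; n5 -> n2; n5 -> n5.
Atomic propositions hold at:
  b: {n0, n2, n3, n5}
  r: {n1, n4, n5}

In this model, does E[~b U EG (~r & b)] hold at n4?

Sat(~b) = {n1, n4}
Sat(~r) = {n0, n2, n3}
Sat(~r & b) = {n0, n2, n3}
EG (~r & b): greatest fixpoint, start Z0 = {n0, n2, n3}, keep only states in Sat with some successor in Z. Already a fixed point.
Sat(EG (~r & b)) = {n0, n2, n3}
E[~b U EG (~r & b)]: least fixpoint, start Z0 = Sat(EG (~r & b)) = {n0, n2, n3}, add states in Sat(~b) with some successor in Z. Z1 = {n0, n1, n2, n3, n4}; fixed.
Sat(E[~b U EG (~r & b)]) = {n0, n1, n2, n3, n4}
n4 ∈ Sat(E[~b U EG (~r & b)]) = {n0, n1, n2, n3, n4}, so the formula holds at n4.

Yes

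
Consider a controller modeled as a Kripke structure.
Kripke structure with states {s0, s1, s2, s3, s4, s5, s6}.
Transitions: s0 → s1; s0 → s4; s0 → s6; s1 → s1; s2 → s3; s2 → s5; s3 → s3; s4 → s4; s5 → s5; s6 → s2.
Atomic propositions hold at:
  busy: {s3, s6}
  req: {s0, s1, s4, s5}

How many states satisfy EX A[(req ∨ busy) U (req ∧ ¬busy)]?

Sat(req ∨ busy) = {s0, s1, s3, s4, s5, s6}
Sat(¬busy) = {s0, s1, s2, s4, s5}
Sat(req ∧ ¬busy) = {s0, s1, s4, s5}
A[(req ∨ busy) U (req ∧ ¬busy)]: least fixpoint, start Z0 = Sat((req ∧ ¬busy)) = {s0, s1, s4, s5}, add states in Sat(req ∨ busy) with every successor in Z. Already a fixed point.
Sat(A[(req ∨ busy) U (req ∧ ¬busy)]) = {s0, s1, s4, s5}
Sat(EX A[(req ∨ busy) U (req ∧ ¬busy)]) = {s : some successor in {s0, s1, s4, s5}} = {s0, s1, s2, s4, s5}
|Sat(EX A[(req ∨ busy) U (req ∧ ¬busy)])| = |{s0, s1, s2, s4, s5}| = 5.

5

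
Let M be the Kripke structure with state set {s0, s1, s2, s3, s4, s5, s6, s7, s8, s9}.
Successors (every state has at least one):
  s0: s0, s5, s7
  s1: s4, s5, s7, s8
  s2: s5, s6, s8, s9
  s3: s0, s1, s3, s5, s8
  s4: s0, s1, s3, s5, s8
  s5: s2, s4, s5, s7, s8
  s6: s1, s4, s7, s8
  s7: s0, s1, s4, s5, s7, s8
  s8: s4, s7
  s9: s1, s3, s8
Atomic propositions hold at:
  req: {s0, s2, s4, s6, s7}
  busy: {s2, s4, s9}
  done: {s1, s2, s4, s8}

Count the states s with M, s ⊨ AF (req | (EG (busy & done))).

Sat(busy & done) = {s2, s4}
EG (busy & done): greatest fixpoint, start Z0 = {s2, s4}, keep only states in Sat with some successor in Z. Z1 = ∅; fixed.
Sat(EG (busy & done)) = ∅
Sat(req | (EG (busy & done))) = {s0, s2, s4, s6, s7}
AF (req | (EG (busy & done))): least fixpoint, start Z0 = {s0, s2, s4, s6, s7}, add states with every successor in Z. Z1 = {s0, s2, s4, s6, s7, s8}; fixed.
Sat(AF (req | (EG (busy & done)))) = {s0, s2, s4, s6, s7, s8}
|Sat(AF (req | (EG (busy & done))))| = |{s0, s2, s4, s6, s7, s8}| = 6.

6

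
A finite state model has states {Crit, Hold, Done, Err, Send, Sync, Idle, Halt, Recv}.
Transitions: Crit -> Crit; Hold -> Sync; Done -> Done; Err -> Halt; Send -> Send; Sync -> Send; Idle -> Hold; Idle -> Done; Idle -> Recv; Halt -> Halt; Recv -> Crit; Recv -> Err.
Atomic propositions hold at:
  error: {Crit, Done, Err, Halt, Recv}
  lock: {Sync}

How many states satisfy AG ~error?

3

Sat(~error) = {Hold, Send, Sync, Idle}
AG ~error: greatest fixpoint, start Z0 = {Hold, Send, Sync, Idle}, keep only states in Sat with every successor in Z. Z1 = {Hold, Send, Sync}; fixed.
Sat(AG ~error) = {Hold, Send, Sync}
|Sat(AG ~error)| = |{Hold, Send, Sync}| = 3.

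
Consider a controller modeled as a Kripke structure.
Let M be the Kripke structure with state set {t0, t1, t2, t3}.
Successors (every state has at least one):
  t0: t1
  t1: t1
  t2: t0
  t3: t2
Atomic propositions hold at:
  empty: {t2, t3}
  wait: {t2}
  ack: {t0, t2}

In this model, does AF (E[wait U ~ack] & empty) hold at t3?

Yes

Sat(~ack) = {t1, t3}
E[wait U ~ack]: least fixpoint, start Z0 = Sat(~ack) = {t1, t3}, add states in Sat(wait) with some successor in Z. Already a fixed point.
Sat(E[wait U ~ack]) = {t1, t3}
Sat(E[wait U ~ack] & empty) = {t3}
AF (E[wait U ~ack] & empty): least fixpoint, start Z0 = {t3}, add states with every successor in Z. Already a fixed point.
Sat(AF (E[wait U ~ack] & empty)) = {t3}
t3 ∈ Sat(AF (E[wait U ~ack] & empty)) = {t3}, so the formula holds at t3.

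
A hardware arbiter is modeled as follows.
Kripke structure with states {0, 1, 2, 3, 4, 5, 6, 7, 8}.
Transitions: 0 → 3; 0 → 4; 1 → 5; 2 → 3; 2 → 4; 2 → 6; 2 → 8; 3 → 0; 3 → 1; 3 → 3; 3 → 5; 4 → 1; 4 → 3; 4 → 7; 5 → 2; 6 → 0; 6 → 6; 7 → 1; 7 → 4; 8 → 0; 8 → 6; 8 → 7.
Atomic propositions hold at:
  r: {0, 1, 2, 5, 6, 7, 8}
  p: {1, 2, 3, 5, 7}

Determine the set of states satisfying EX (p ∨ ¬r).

{0, 1, 2, 3, 4, 5, 7, 8}

Sat(¬r) = {3, 4}
Sat(p ∨ ¬r) = {1, 2, 3, 4, 5, 7}
Sat(EX (p ∨ ¬r)) = {s : some successor in {1, 2, 3, 4, 5, 7}} = {0, 1, 2, 3, 4, 5, 7, 8}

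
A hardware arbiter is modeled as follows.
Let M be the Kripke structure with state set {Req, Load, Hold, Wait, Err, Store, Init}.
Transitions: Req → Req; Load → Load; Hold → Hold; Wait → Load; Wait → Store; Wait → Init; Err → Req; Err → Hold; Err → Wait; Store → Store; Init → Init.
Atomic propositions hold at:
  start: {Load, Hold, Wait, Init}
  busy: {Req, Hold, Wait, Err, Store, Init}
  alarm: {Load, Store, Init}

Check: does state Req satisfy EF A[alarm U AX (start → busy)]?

Sat(start → busy) = {Req, Hold, Wait, Err, Store, Init}
Sat(AX (start → busy)) = {s : every successor in {Req, Hold, Wait, Err, Store, Init}} = {Req, Hold, Err, Store, Init}
A[alarm U AX (start → busy)]: least fixpoint, start Z0 = Sat(AX (start → busy)) = {Req, Hold, Err, Store, Init}, add states in Sat(alarm) with every successor in Z. Already a fixed point.
Sat(A[alarm U AX (start → busy)]) = {Req, Hold, Err, Store, Init}
EF A[alarm U AX (start → busy)]: least fixpoint, start Z0 = {Req, Hold, Err, Store, Init}, add states with some successor in Z. Z1 = {Req, Hold, Wait, Err, Store, Init}; fixed.
Sat(EF A[alarm U AX (start → busy)]) = {Req, Hold, Wait, Err, Store, Init}
Req ∈ Sat(EF A[alarm U AX (start → busy)]) = {Req, Hold, Wait, Err, Store, Init}, so the formula holds at Req.

Yes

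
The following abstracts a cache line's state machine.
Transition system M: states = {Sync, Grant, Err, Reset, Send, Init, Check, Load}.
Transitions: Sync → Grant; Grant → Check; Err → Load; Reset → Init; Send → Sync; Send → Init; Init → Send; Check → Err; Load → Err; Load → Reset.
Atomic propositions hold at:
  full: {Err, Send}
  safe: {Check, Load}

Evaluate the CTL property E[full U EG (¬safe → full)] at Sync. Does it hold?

No

Sat(¬safe) = {Sync, Grant, Err, Reset, Send, Init}
Sat(¬safe → full) = {Err, Send, Check, Load}
EG (¬safe → full): greatest fixpoint, start Z0 = {Err, Send, Check, Load}, keep only states in Sat with some successor in Z. Z1 = {Err, Check, Load}; fixed.
Sat(EG (¬safe → full)) = {Err, Check, Load}
E[full U EG (¬safe → full)]: least fixpoint, start Z0 = Sat(EG (¬safe → full)) = {Err, Check, Load}, add states in Sat(full) with some successor in Z. Already a fixed point.
Sat(E[full U EG (¬safe → full)]) = {Err, Check, Load}
Sync ∉ Sat(E[full U EG (¬safe → full)]) = {Err, Check, Load}, so the formula does not hold at Sync.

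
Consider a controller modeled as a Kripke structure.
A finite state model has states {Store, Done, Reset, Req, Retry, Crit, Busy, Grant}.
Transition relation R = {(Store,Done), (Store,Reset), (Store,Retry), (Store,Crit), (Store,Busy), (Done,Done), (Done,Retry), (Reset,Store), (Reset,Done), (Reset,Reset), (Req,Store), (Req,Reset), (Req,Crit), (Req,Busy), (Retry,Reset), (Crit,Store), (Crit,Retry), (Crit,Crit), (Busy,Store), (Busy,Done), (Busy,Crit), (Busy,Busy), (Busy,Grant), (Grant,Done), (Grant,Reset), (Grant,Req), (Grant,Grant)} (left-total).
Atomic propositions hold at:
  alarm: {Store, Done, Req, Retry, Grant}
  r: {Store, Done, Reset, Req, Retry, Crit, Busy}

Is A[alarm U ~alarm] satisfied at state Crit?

Yes

Sat(~alarm) = {Reset, Crit, Busy}
A[alarm U ~alarm]: least fixpoint, start Z0 = Sat(~alarm) = {Reset, Crit, Busy}, add states in Sat(alarm) with every successor in Z. Z1 = {Reset, Retry, Crit, Busy}; fixed.
Sat(A[alarm U ~alarm]) = {Reset, Retry, Crit, Busy}
Crit ∈ Sat(A[alarm U ~alarm]) = {Reset, Retry, Crit, Busy}, so the formula holds at Crit.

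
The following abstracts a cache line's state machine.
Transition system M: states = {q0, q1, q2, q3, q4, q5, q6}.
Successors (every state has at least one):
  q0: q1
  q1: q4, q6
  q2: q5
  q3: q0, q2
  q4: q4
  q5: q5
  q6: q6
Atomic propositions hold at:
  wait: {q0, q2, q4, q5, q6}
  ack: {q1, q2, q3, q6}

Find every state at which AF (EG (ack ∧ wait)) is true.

Sat(ack ∧ wait) = {q2, q6}
EG (ack ∧ wait): greatest fixpoint, start Z0 = {q2, q6}, keep only states in Sat with some successor in Z. Z1 = {q6}; fixed.
Sat(EG (ack ∧ wait)) = {q6}
AF (EG (ack ∧ wait)): least fixpoint, start Z0 = {q6}, add states with every successor in Z. Already a fixed point.
Sat(AF (EG (ack ∧ wait))) = {q6}

{q6}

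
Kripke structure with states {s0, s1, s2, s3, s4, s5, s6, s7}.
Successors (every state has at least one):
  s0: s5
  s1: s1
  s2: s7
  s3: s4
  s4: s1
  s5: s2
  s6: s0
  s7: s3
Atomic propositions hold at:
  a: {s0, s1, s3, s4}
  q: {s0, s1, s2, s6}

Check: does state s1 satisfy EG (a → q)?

Sat(a → q) = {s0, s1, s2, s5, s6, s7}
EG (a → q): greatest fixpoint, start Z0 = {s0, s1, s2, s5, s6, s7}, keep only states in Sat with some successor in Z. Z1 = {s0, s1, s2, s5, s6}; Z2 = {s0, s1, s5, s6}; Z3 = {s0, s1, s6}; Z4 = {s1, s6}; Z5 = {s1}; fixed.
Sat(EG (a → q)) = {s1}
s1 ∈ Sat(EG (a → q)) = {s1}, so the formula holds at s1.

Yes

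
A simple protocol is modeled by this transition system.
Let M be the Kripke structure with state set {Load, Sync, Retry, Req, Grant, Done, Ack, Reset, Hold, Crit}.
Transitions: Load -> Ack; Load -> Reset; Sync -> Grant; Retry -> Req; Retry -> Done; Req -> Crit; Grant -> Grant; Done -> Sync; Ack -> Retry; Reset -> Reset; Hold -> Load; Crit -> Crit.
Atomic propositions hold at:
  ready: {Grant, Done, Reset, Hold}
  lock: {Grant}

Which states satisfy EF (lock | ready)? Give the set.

Sat(lock | ready) = {Grant, Done, Reset, Hold}
EF (lock | ready): least fixpoint, start Z0 = {Grant, Done, Reset, Hold}, add states with some successor in Z. Z1 = {Load, Sync, Retry, Grant, Done, Reset, Hold}; Z2 = {Load, Sync, Retry, Grant, Done, Ack, Reset, Hold}; fixed.
Sat(EF (lock | ready)) = {Load, Sync, Retry, Grant, Done, Ack, Reset, Hold}

{Load, Sync, Retry, Grant, Done, Ack, Reset, Hold}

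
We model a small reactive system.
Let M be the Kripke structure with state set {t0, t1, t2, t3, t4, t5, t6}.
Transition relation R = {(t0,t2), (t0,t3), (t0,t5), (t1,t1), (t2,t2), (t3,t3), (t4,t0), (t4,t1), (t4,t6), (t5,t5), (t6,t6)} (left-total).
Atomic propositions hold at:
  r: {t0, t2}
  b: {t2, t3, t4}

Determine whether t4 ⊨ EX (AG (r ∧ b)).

No

Sat(r ∧ b) = {t2}
AG (r ∧ b): greatest fixpoint, start Z0 = {t2}, keep only states in Sat with every successor in Z. Already a fixed point.
Sat(AG (r ∧ b)) = {t2}
Sat(EX (AG (r ∧ b))) = {s : some successor in {t2}} = {t0, t2}
t4 ∉ Sat(EX (AG (r ∧ b))) = {t0, t2}, so the formula does not hold at t4.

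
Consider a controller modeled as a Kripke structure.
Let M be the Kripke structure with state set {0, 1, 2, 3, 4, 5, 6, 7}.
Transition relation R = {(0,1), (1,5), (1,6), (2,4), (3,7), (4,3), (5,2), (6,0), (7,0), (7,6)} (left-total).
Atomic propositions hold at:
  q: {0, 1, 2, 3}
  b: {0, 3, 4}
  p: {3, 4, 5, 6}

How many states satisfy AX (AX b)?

2

Sat(AX b) = {s : every successor in {0, 3, 4}} = {2, 4, 6}
Sat(AX (AX b)) = {s : every successor in {2, 4, 6}} = {2, 5}
|Sat(AX (AX b))| = |{2, 5}| = 2.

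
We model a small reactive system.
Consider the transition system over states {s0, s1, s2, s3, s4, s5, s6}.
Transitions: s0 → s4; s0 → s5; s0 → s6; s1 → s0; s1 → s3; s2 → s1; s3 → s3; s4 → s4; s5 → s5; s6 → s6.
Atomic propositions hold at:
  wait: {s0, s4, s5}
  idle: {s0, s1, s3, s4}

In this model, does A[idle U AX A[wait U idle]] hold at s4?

A[wait U idle]: least fixpoint, start Z0 = Sat(idle) = {s0, s1, s3, s4}, add states in Sat(wait) with every successor in Z. Already a fixed point.
Sat(A[wait U idle]) = {s0, s1, s3, s4}
Sat(AX A[wait U idle]) = {s : every successor in {s0, s1, s3, s4}} = {s1, s2, s3, s4}
A[idle U AX A[wait U idle]]: least fixpoint, start Z0 = Sat(AX A[wait U idle]) = {s1, s2, s3, s4}, add states in Sat(idle) with every successor in Z. Already a fixed point.
Sat(A[idle U AX A[wait U idle]]) = {s1, s2, s3, s4}
s4 ∈ Sat(A[idle U AX A[wait U idle]]) = {s1, s2, s3, s4}, so the formula holds at s4.

Yes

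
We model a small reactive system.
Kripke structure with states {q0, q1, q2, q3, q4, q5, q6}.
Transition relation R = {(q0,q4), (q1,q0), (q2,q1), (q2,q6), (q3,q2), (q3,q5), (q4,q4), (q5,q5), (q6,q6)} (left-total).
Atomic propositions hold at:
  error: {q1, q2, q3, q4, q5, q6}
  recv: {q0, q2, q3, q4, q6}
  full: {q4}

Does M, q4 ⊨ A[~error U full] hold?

Yes

Sat(~error) = {q0}
A[~error U full]: least fixpoint, start Z0 = Sat(full) = {q4}, add states in Sat(~error) with every successor in Z. Z1 = {q0, q4}; fixed.
Sat(A[~error U full]) = {q0, q4}
q4 ∈ Sat(A[~error U full]) = {q0, q4}, so the formula holds at q4.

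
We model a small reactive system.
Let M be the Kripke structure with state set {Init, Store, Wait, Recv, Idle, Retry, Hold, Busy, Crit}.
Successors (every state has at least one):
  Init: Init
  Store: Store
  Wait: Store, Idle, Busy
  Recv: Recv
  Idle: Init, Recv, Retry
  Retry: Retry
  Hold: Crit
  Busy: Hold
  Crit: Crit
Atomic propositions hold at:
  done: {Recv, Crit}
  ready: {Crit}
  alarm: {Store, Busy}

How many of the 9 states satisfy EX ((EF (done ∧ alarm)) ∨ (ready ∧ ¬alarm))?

Sat(done ∧ alarm) = ∅
EF (done ∧ alarm): least fixpoint, start Z0 = ∅, add states with some successor in Z. Already a fixed point.
Sat(EF (done ∧ alarm)) = ∅
Sat(¬alarm) = {Init, Wait, Recv, Idle, Retry, Hold, Crit}
Sat(ready ∧ ¬alarm) = {Crit}
Sat((EF (done ∧ alarm)) ∨ (ready ∧ ¬alarm)) = {Crit}
Sat(EX ((EF (done ∧ alarm)) ∨ (ready ∧ ¬alarm))) = {s : some successor in {Crit}} = {Hold, Crit}
|Sat(EX ((EF (done ∧ alarm)) ∨ (ready ∧ ¬alarm)))| = |{Hold, Crit}| = 2.

2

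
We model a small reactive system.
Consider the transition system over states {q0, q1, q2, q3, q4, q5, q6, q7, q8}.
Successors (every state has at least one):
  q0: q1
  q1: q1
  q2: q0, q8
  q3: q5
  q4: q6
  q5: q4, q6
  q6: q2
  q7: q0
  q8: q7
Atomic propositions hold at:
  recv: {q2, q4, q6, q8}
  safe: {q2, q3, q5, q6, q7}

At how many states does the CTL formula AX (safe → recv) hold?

Sat(safe → recv) = {q0, q1, q2, q4, q6, q8}
Sat(AX (safe → recv)) = {s : every successor in {q0, q1, q2, q4, q6, q8}} = {q0, q1, q2, q4, q5, q6, q7}
|Sat(AX (safe → recv))| = |{q0, q1, q2, q4, q5, q6, q7}| = 7.

7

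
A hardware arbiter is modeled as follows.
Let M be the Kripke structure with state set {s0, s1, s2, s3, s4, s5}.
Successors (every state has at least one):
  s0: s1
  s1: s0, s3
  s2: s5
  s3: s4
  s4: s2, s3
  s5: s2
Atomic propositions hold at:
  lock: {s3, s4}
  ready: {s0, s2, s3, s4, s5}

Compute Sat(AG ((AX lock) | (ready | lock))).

Sat(AX lock) = {s : every successor in {s3, s4}} = {s3}
Sat(ready | lock) = {s0, s2, s3, s4, s5}
Sat((AX lock) | (ready | lock)) = {s0, s2, s3, s4, s5}
AG ((AX lock) | (ready | lock)): greatest fixpoint, start Z0 = {s0, s2, s3, s4, s5}, keep only states in Sat with every successor in Z. Z1 = {s2, s3, s4, s5}; fixed.
Sat(AG ((AX lock) | (ready | lock))) = {s2, s3, s4, s5}

{s2, s3, s4, s5}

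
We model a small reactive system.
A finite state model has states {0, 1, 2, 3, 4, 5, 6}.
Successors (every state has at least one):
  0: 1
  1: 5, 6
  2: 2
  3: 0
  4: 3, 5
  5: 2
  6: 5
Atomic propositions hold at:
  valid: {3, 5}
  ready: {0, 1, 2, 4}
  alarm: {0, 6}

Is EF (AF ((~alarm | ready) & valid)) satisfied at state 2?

No

Sat(~alarm) = {1, 2, 3, 4, 5}
Sat(~alarm | ready) = {0, 1, 2, 3, 4, 5}
Sat((~alarm | ready) & valid) = {3, 5}
AF ((~alarm | ready) & valid): least fixpoint, start Z0 = {3, 5}, add states with every successor in Z. Z1 = {3, 4, 5, 6}; Z2 = {1, 3, 4, 5, 6}; Z3 = {0, 1, 3, 4, 5, 6}; fixed.
Sat(AF ((~alarm | ready) & valid)) = {0, 1, 3, 4, 5, 6}
EF (AF ((~alarm | ready) & valid)): least fixpoint, start Z0 = {0, 1, 3, 4, 5, 6}, add states with some successor in Z. Already a fixed point.
Sat(EF (AF ((~alarm | ready) & valid))) = {0, 1, 3, 4, 5, 6}
2 ∉ Sat(EF (AF ((~alarm | ready) & valid))) = {0, 1, 3, 4, 5, 6}, so the formula does not hold at 2.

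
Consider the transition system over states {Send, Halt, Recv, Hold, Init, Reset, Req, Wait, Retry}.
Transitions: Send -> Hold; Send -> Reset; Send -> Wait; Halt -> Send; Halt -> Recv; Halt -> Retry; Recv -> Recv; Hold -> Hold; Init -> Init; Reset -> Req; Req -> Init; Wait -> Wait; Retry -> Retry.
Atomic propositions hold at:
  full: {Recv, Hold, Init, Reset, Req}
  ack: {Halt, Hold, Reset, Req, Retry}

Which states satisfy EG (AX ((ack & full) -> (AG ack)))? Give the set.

Sat(ack & full) = {Hold, Reset, Req}
AG ack: greatest fixpoint, start Z0 = {Halt, Hold, Reset, Req, Retry}, keep only states in Sat with every successor in Z. Z1 = {Hold, Reset, Retry}; Z2 = {Hold, Retry}; fixed.
Sat(AG ack) = {Hold, Retry}
Sat((ack & full) -> (AG ack)) = {Send, Halt, Recv, Hold, Init, Wait, Retry}
Sat(AX ((ack & full) -> (AG ack))) = {s : every successor in {Send, Halt, Recv, Hold, Init, Wait, Retry}} = {Halt, Recv, Hold, Init, Req, Wait, Retry}
EG (AX ((ack & full) -> (AG ack))): greatest fixpoint, start Z0 = {Halt, Recv, Hold, Init, Req, Wait, Retry}, keep only states in Sat with some successor in Z. Already a fixed point.
Sat(EG (AX ((ack & full) -> (AG ack)))) = {Halt, Recv, Hold, Init, Req, Wait, Retry}

{Halt, Recv, Hold, Init, Req, Wait, Retry}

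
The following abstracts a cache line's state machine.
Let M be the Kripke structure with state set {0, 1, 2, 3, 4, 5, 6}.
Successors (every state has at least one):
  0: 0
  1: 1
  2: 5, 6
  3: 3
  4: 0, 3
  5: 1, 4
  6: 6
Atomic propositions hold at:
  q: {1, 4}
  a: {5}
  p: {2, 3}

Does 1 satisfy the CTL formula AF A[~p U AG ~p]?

Yes

Sat(~p) = {0, 1, 4, 5, 6}
AG ~p: greatest fixpoint, start Z0 = {0, 1, 4, 5, 6}, keep only states in Sat with every successor in Z. Z1 = {0, 1, 5, 6}; Z2 = {0, 1, 6}; fixed.
Sat(AG ~p) = {0, 1, 6}
A[~p U AG ~p]: least fixpoint, start Z0 = Sat(AG ~p) = {0, 1, 6}, add states in Sat(~p) with every successor in Z. Already a fixed point.
Sat(A[~p U AG ~p]) = {0, 1, 6}
AF A[~p U AG ~p]: least fixpoint, start Z0 = {0, 1, 6}, add states with every successor in Z. Already a fixed point.
Sat(AF A[~p U AG ~p]) = {0, 1, 6}
1 ∈ Sat(AF A[~p U AG ~p]) = {0, 1, 6}, so the formula holds at 1.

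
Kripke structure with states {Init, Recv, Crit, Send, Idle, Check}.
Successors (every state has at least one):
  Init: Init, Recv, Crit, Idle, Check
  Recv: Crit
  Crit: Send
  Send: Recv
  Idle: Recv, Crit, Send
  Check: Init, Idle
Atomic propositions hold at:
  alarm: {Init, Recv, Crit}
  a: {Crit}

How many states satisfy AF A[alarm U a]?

A[alarm U a]: least fixpoint, start Z0 = Sat(a) = {Crit}, add states in Sat(alarm) with every successor in Z. Z1 = {Recv, Crit}; fixed.
Sat(A[alarm U a]) = {Recv, Crit}
AF A[alarm U a]: least fixpoint, start Z0 = {Recv, Crit}, add states with every successor in Z. Z1 = {Recv, Crit, Send}; Z2 = {Recv, Crit, Send, Idle}; fixed.
Sat(AF A[alarm U a]) = {Recv, Crit, Send, Idle}
|Sat(AF A[alarm U a])| = |{Recv, Crit, Send, Idle}| = 4.

4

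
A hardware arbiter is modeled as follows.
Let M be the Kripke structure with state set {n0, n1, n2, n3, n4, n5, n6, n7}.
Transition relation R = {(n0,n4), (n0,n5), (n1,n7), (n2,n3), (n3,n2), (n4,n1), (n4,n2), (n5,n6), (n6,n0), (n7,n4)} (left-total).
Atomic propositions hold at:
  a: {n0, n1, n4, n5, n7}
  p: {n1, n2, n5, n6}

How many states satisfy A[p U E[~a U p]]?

Sat(~a) = {n2, n3, n6}
E[~a U p]: least fixpoint, start Z0 = Sat(p) = {n1, n2, n5, n6}, add states in Sat(~a) with some successor in Z. Z1 = {n1, n2, n3, n5, n6}; fixed.
Sat(E[~a U p]) = {n1, n2, n3, n5, n6}
A[p U E[~a U p]]: least fixpoint, start Z0 = Sat(E[~a U p]) = {n1, n2, n3, n5, n6}, add states in Sat(p) with every successor in Z. Already a fixed point.
Sat(A[p U E[~a U p]]) = {n1, n2, n3, n5, n6}
|Sat(A[p U E[~a U p]])| = |{n1, n2, n3, n5, n6}| = 5.

5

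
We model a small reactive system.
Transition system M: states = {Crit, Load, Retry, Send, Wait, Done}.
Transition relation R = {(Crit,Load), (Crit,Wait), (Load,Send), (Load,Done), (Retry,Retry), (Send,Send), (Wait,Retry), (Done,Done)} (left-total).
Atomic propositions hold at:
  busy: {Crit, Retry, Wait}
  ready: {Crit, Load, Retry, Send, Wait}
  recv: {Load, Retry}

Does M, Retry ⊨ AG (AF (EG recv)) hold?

Yes

EG recv: greatest fixpoint, start Z0 = {Load, Retry}, keep only states in Sat with some successor in Z. Z1 = {Retry}; fixed.
Sat(EG recv) = {Retry}
AF (EG recv): least fixpoint, start Z0 = {Retry}, add states with every successor in Z. Z1 = {Retry, Wait}; fixed.
Sat(AF (EG recv)) = {Retry, Wait}
AG (AF (EG recv)): greatest fixpoint, start Z0 = {Retry, Wait}, keep only states in Sat with every successor in Z. Already a fixed point.
Sat(AG (AF (EG recv))) = {Retry, Wait}
Retry ∈ Sat(AG (AF (EG recv))) = {Retry, Wait}, so the formula holds at Retry.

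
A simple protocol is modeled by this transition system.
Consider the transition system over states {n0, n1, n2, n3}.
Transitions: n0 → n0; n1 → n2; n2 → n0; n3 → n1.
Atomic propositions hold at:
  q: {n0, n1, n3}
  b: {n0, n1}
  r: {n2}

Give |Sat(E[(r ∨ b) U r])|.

Sat(r ∨ b) = {n0, n1, n2}
E[(r ∨ b) U r]: least fixpoint, start Z0 = Sat(r) = {n2}, add states in Sat(r ∨ b) with some successor in Z. Z1 = {n1, n2}; fixed.
Sat(E[(r ∨ b) U r]) = {n1, n2}
|Sat(E[(r ∨ b) U r])| = |{n1, n2}| = 2.

2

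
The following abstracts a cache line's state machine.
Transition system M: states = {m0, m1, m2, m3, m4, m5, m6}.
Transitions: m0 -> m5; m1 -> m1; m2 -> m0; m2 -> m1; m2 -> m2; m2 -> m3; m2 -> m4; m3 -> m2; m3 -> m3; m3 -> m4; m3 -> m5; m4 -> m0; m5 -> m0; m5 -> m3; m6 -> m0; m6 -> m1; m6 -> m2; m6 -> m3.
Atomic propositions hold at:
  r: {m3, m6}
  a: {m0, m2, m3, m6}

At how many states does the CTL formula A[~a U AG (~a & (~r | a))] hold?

1

Sat(~a) = {m1, m4, m5}
Sat(~r) = {m0, m1, m2, m4, m5}
Sat(~r | a) = {m0, m1, m2, m3, m4, m5, m6}
Sat(~a & (~r | a)) = {m1, m4, m5}
AG (~a & (~r | a)): greatest fixpoint, start Z0 = {m1, m4, m5}, keep only states in Sat with every successor in Z. Z1 = {m1}; fixed.
Sat(AG (~a & (~r | a))) = {m1}
A[~a U AG (~a & (~r | a))]: least fixpoint, start Z0 = Sat(AG (~a & (~r | a))) = {m1}, add states in Sat(~a) with every successor in Z. Already a fixed point.
Sat(A[~a U AG (~a & (~r | a))]) = {m1}
|Sat(A[~a U AG (~a & (~r | a))])| = |{m1}| = 1.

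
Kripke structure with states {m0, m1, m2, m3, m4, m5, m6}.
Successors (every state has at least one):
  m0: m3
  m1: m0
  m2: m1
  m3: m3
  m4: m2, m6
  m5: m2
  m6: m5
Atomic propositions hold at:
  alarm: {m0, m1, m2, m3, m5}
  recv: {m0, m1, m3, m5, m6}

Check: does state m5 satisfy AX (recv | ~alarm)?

Sat(~alarm) = {m4, m6}
Sat(recv | ~alarm) = {m0, m1, m3, m4, m5, m6}
Sat(AX (recv | ~alarm)) = {s : every successor in {m0, m1, m3, m4, m5, m6}} = {m0, m1, m2, m3, m6}
m5 ∉ Sat(AX (recv | ~alarm)) = {m0, m1, m2, m3, m6}, so the formula does not hold at m5.

No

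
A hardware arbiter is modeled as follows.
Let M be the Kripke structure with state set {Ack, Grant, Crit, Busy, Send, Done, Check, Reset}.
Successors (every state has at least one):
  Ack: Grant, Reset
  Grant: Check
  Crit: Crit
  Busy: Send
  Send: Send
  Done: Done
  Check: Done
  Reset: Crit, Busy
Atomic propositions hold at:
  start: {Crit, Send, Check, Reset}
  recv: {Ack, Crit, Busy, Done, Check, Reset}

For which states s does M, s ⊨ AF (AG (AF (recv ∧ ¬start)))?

{Grant, Done, Check}

Sat(¬start) = {Ack, Grant, Busy, Done}
Sat(recv ∧ ¬start) = {Ack, Busy, Done}
AF (recv ∧ ¬start): least fixpoint, start Z0 = {Ack, Busy, Done}, add states with every successor in Z. Z1 = {Ack, Busy, Done, Check}; Z2 = {Ack, Grant, Busy, Done, Check}; fixed.
Sat(AF (recv ∧ ¬start)) = {Ack, Grant, Busy, Done, Check}
AG (AF (recv ∧ ¬start)): greatest fixpoint, start Z0 = {Ack, Grant, Busy, Done, Check}, keep only states in Sat with every successor in Z. Z1 = {Grant, Done, Check}; fixed.
Sat(AG (AF (recv ∧ ¬start))) = {Grant, Done, Check}
AF (AG (AF (recv ∧ ¬start))): least fixpoint, start Z0 = {Grant, Done, Check}, add states with every successor in Z. Already a fixed point.
Sat(AF (AG (AF (recv ∧ ¬start)))) = {Grant, Done, Check}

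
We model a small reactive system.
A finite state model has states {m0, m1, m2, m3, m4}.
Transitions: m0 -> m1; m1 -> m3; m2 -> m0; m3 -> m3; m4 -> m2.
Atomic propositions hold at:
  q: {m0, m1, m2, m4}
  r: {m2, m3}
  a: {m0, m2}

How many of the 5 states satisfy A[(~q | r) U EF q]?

Sat(~q) = {m3}
Sat(~q | r) = {m2, m3}
EF q: least fixpoint, start Z0 = {m0, m1, m2, m4}, add states with some successor in Z. Already a fixed point.
Sat(EF q) = {m0, m1, m2, m4}
A[(~q | r) U EF q]: least fixpoint, start Z0 = Sat(EF q) = {m0, m1, m2, m4}, add states in Sat(~q | r) with every successor in Z. Already a fixed point.
Sat(A[(~q | r) U EF q]) = {m0, m1, m2, m4}
|Sat(A[(~q | r) U EF q])| = |{m0, m1, m2, m4}| = 4.

4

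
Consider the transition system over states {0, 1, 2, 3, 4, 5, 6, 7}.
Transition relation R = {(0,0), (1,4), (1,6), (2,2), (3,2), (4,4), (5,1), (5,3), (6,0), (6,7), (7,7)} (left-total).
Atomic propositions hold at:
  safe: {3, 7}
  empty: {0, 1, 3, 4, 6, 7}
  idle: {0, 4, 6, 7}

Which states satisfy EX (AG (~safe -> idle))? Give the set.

Sat(~safe) = {0, 1, 2, 4, 5, 6}
Sat(~safe -> idle) = {0, 3, 4, 6, 7}
AG (~safe -> idle): greatest fixpoint, start Z0 = {0, 3, 4, 6, 7}, keep only states in Sat with every successor in Z. Z1 = {0, 4, 6, 7}; fixed.
Sat(AG (~safe -> idle)) = {0, 4, 6, 7}
Sat(EX (AG (~safe -> idle))) = {s : some successor in {0, 4, 6, 7}} = {0, 1, 4, 6, 7}

{0, 1, 4, 6, 7}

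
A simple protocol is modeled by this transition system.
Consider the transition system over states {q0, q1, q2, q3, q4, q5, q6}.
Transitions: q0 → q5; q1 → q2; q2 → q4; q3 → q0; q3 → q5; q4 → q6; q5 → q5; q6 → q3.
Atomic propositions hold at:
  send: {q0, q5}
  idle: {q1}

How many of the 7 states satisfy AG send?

AG send: greatest fixpoint, start Z0 = {q0, q5}, keep only states in Sat with every successor in Z. Already a fixed point.
Sat(AG send) = {q0, q5}
|Sat(AG send)| = |{q0, q5}| = 2.

2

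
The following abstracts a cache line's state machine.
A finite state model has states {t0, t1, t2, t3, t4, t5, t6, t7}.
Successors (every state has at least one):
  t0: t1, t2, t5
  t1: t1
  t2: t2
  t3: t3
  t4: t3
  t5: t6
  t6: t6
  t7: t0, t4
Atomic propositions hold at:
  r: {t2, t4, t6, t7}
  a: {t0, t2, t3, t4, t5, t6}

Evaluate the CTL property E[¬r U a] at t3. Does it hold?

Yes

Sat(¬r) = {t0, t1, t3, t5}
E[¬r U a]: least fixpoint, start Z0 = Sat(a) = {t0, t2, t3, t4, t5, t6}, add states in Sat(¬r) with some successor in Z. Already a fixed point.
Sat(E[¬r U a]) = {t0, t2, t3, t4, t5, t6}
t3 ∈ Sat(E[¬r U a]) = {t0, t2, t3, t4, t5, t6}, so the formula holds at t3.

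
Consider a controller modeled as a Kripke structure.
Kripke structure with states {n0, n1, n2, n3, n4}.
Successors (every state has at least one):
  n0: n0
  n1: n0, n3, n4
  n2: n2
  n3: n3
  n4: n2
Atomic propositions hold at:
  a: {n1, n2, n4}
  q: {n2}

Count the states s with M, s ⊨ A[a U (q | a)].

Sat(q | a) = {n1, n2, n4}
A[a U (q | a)]: least fixpoint, start Z0 = Sat((q | a)) = {n1, n2, n4}, add states in Sat(a) with every successor in Z. Already a fixed point.
Sat(A[a U (q | a)]) = {n1, n2, n4}
|Sat(A[a U (q | a)])| = |{n1, n2, n4}| = 3.

3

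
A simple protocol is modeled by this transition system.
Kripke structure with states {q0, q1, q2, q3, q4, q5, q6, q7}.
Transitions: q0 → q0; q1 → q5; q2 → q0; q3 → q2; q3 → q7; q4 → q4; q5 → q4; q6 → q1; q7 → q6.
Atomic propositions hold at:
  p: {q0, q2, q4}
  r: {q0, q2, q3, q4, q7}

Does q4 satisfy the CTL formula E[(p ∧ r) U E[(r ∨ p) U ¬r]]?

No

Sat(p ∧ r) = {q0, q2, q4}
Sat(r ∨ p) = {q0, q2, q3, q4, q7}
Sat(¬r) = {q1, q5, q6}
E[(r ∨ p) U ¬r]: least fixpoint, start Z0 = Sat(¬r) = {q1, q5, q6}, add states in Sat(r ∨ p) with some successor in Z. Z1 = {q1, q5, q6, q7}; Z2 = {q1, q3, q5, q6, q7}; fixed.
Sat(E[(r ∨ p) U ¬r]) = {q1, q3, q5, q6, q7}
E[(p ∧ r) U E[(r ∨ p) U ¬r]]: least fixpoint, start Z0 = Sat(E[(r ∨ p) U ¬r]) = {q1, q3, q5, q6, q7}, add states in Sat(p ∧ r) with some successor in Z. Already a fixed point.
Sat(E[(p ∧ r) U E[(r ∨ p) U ¬r]]) = {q1, q3, q5, q6, q7}
q4 ∉ Sat(E[(p ∧ r) U E[(r ∨ p) U ¬r]]) = {q1, q3, q5, q6, q7}, so the formula does not hold at q4.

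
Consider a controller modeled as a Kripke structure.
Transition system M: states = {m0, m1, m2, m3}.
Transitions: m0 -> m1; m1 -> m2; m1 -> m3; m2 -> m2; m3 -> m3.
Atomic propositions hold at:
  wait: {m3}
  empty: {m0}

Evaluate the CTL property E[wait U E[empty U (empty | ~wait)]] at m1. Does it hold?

Sat(~wait) = {m0, m1, m2}
Sat(empty | ~wait) = {m0, m1, m2}
E[empty U (empty | ~wait)]: least fixpoint, start Z0 = Sat((empty | ~wait)) = {m0, m1, m2}, add states in Sat(empty) with some successor in Z. Already a fixed point.
Sat(E[empty U (empty | ~wait)]) = {m0, m1, m2}
E[wait U E[empty U (empty | ~wait)]]: least fixpoint, start Z0 = Sat(E[empty U (empty | ~wait)]) = {m0, m1, m2}, add states in Sat(wait) with some successor in Z. Already a fixed point.
Sat(E[wait U E[empty U (empty | ~wait)]]) = {m0, m1, m2}
m1 ∈ Sat(E[wait U E[empty U (empty | ~wait)]]) = {m0, m1, m2}, so the formula holds at m1.

Yes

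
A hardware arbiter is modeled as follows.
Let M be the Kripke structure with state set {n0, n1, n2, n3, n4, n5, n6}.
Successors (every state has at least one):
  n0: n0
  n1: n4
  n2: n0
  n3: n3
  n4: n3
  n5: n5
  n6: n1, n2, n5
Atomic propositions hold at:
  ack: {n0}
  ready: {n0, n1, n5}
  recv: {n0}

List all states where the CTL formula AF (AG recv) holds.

{n0, n2}

AG recv: greatest fixpoint, start Z0 = {n0}, keep only states in Sat with every successor in Z. Already a fixed point.
Sat(AG recv) = {n0}
AF (AG recv): least fixpoint, start Z0 = {n0}, add states with every successor in Z. Z1 = {n0, n2}; fixed.
Sat(AF (AG recv)) = {n0, n2}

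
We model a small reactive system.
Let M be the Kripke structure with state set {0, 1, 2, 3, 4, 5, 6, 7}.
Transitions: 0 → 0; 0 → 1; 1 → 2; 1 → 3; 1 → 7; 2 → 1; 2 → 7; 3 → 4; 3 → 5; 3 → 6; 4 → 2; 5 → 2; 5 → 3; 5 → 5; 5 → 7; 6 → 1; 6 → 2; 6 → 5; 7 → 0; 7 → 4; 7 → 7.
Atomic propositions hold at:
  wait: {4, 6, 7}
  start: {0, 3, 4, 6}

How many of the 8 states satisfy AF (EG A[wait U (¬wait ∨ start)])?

7

Sat(¬wait) = {0, 1, 2, 3, 5}
Sat(¬wait ∨ start) = {0, 1, 2, 3, 4, 5, 6}
A[wait U (¬wait ∨ start)]: least fixpoint, start Z0 = Sat((¬wait ∨ start)) = {0, 1, 2, 3, 4, 5, 6}, add states in Sat(wait) with every successor in Z. Already a fixed point.
Sat(A[wait U (¬wait ∨ start)]) = {0, 1, 2, 3, 4, 5, 6}
EG A[wait U (¬wait ∨ start)]: greatest fixpoint, start Z0 = {0, 1, 2, 3, 4, 5, 6}, keep only states in Sat with some successor in Z. Already a fixed point.
Sat(EG A[wait U (¬wait ∨ start)]) = {0, 1, 2, 3, 4, 5, 6}
AF (EG A[wait U (¬wait ∨ start)]): least fixpoint, start Z0 = {0, 1, 2, 3, 4, 5, 6}, add states with every successor in Z. Already a fixed point.
Sat(AF (EG A[wait U (¬wait ∨ start)])) = {0, 1, 2, 3, 4, 5, 6}
|Sat(AF (EG A[wait U (¬wait ∨ start)]))| = |{0, 1, 2, 3, 4, 5, 6}| = 7.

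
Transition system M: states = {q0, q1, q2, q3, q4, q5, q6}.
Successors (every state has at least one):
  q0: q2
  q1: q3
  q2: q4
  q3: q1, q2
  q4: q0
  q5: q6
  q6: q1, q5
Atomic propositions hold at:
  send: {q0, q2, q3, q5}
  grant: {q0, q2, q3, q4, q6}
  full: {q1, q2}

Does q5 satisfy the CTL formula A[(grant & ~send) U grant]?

No

Sat(~send) = {q1, q4, q6}
Sat(grant & ~send) = {q4, q6}
A[(grant & ~send) U grant]: least fixpoint, start Z0 = Sat(grant) = {q0, q2, q3, q4, q6}, add states in Sat(grant & ~send) with every successor in Z. Already a fixed point.
Sat(A[(grant & ~send) U grant]) = {q0, q2, q3, q4, q6}
q5 ∉ Sat(A[(grant & ~send) U grant]) = {q0, q2, q3, q4, q6}, so the formula does not hold at q5.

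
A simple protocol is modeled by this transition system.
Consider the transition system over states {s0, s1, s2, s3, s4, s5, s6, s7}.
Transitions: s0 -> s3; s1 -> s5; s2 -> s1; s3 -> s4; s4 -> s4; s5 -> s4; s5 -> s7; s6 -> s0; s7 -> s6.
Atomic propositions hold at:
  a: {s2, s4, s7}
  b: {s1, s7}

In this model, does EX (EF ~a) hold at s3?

No

Sat(~a) = {s0, s1, s3, s5, s6}
EF ~a: least fixpoint, start Z0 = {s0, s1, s3, s5, s6}, add states with some successor in Z. Z1 = {s0, s1, s2, s3, s5, s6, s7}; fixed.
Sat(EF ~a) = {s0, s1, s2, s3, s5, s6, s7}
Sat(EX (EF ~a)) = {s : some successor in {s0, s1, s2, s3, s5, s6, s7}} = {s0, s1, s2, s5, s6, s7}
s3 ∉ Sat(EX (EF ~a)) = {s0, s1, s2, s5, s6, s7}, so the formula does not hold at s3.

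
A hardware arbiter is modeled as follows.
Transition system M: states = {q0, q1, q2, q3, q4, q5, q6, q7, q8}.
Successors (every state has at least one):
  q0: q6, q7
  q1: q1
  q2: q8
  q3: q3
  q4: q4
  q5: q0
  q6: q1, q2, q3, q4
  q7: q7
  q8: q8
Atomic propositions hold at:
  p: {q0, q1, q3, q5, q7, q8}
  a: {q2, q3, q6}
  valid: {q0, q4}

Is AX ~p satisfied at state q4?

Yes

Sat(~p) = {q2, q4, q6}
Sat(AX ~p) = {s : every successor in {q2, q4, q6}} = {q4}
q4 ∈ Sat(AX ~p) = {q4}, so the formula holds at q4.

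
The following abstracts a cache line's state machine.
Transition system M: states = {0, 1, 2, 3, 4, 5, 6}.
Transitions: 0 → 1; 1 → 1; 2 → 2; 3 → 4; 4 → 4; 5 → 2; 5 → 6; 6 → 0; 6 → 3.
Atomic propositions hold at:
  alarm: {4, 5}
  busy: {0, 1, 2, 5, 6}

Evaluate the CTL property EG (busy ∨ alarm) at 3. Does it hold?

No

Sat(busy ∨ alarm) = {0, 1, 2, 4, 5, 6}
EG (busy ∨ alarm): greatest fixpoint, start Z0 = {0, 1, 2, 4, 5, 6}, keep only states in Sat with some successor in Z. Already a fixed point.
Sat(EG (busy ∨ alarm)) = {0, 1, 2, 4, 5, 6}
3 ∉ Sat(EG (busy ∨ alarm)) = {0, 1, 2, 4, 5, 6}, so the formula does not hold at 3.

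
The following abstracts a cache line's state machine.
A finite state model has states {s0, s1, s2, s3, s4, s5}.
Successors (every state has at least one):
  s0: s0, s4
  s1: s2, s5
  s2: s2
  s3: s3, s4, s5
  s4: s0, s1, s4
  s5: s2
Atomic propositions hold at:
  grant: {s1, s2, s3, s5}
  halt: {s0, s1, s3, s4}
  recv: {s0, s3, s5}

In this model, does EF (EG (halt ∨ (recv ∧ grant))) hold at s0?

Yes

Sat(recv ∧ grant) = {s3, s5}
Sat(halt ∨ (recv ∧ grant)) = {s0, s1, s3, s4, s5}
EG (halt ∨ (recv ∧ grant)): greatest fixpoint, start Z0 = {s0, s1, s3, s4, s5}, keep only states in Sat with some successor in Z. Z1 = {s0, s1, s3, s4}; Z2 = {s0, s3, s4}; fixed.
Sat(EG (halt ∨ (recv ∧ grant))) = {s0, s3, s4}
EF (EG (halt ∨ (recv ∧ grant))): least fixpoint, start Z0 = {s0, s3, s4}, add states with some successor in Z. Already a fixed point.
Sat(EF (EG (halt ∨ (recv ∧ grant)))) = {s0, s3, s4}
s0 ∈ Sat(EF (EG (halt ∨ (recv ∧ grant)))) = {s0, s3, s4}, so the formula holds at s0.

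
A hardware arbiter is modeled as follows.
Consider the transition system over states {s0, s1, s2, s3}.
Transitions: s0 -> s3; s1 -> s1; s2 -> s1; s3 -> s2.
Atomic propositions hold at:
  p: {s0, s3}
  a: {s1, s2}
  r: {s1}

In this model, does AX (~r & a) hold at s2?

Sat(~r) = {s0, s2, s3}
Sat(~r & a) = {s2}
Sat(AX (~r & a)) = {s : every successor in {s2}} = {s3}
s2 ∉ Sat(AX (~r & a)) = {s3}, so the formula does not hold at s2.

No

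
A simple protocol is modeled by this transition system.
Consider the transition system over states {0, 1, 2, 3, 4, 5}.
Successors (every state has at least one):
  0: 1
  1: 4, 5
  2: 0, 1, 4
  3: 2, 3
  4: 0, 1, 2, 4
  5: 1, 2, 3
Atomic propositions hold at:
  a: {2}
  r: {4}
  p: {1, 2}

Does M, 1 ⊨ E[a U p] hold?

Yes

E[a U p]: least fixpoint, start Z0 = Sat(p) = {1, 2}, add states in Sat(a) with some successor in Z. Already a fixed point.
Sat(E[a U p]) = {1, 2}
1 ∈ Sat(E[a U p]) = {1, 2}, so the formula holds at 1.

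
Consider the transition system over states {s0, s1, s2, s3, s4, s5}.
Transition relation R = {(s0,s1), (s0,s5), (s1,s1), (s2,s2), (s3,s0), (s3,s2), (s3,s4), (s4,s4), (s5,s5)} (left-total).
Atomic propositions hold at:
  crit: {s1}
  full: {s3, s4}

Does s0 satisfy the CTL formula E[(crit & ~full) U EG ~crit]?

Yes

Sat(~full) = {s0, s1, s2, s5}
Sat(crit & ~full) = {s1}
Sat(~crit) = {s0, s2, s3, s4, s5}
EG ~crit: greatest fixpoint, start Z0 = {s0, s2, s3, s4, s5}, keep only states in Sat with some successor in Z. Already a fixed point.
Sat(EG ~crit) = {s0, s2, s3, s4, s5}
E[(crit & ~full) U EG ~crit]: least fixpoint, start Z0 = Sat(EG ~crit) = {s0, s2, s3, s4, s5}, add states in Sat(crit & ~full) with some successor in Z. Already a fixed point.
Sat(E[(crit & ~full) U EG ~crit]) = {s0, s2, s3, s4, s5}
s0 ∈ Sat(E[(crit & ~full) U EG ~crit]) = {s0, s2, s3, s4, s5}, so the formula holds at s0.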